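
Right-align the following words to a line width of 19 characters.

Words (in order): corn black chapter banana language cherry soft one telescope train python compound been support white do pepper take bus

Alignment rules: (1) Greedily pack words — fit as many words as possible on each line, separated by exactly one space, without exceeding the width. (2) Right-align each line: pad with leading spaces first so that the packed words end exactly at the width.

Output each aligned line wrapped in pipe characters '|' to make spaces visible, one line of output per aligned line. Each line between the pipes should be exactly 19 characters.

Line 1: ['corn', 'black', 'chapter'] (min_width=18, slack=1)
Line 2: ['banana', 'language'] (min_width=15, slack=4)
Line 3: ['cherry', 'soft', 'one'] (min_width=15, slack=4)
Line 4: ['telescope', 'train'] (min_width=15, slack=4)
Line 5: ['python', 'compound'] (min_width=15, slack=4)
Line 6: ['been', 'support', 'white'] (min_width=18, slack=1)
Line 7: ['do', 'pepper', 'take', 'bus'] (min_width=18, slack=1)

Answer: | corn black chapter|
|    banana language|
|    cherry soft one|
|    telescope train|
|    python compound|
| been support white|
| do pepper take bus|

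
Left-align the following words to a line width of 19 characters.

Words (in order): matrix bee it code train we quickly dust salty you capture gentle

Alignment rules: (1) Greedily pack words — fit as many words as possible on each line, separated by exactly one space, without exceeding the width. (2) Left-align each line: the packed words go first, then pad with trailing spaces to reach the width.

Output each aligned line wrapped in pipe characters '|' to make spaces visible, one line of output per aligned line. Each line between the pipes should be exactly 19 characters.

Answer: |matrix bee it code |
|train we quickly   |
|dust salty you     |
|capture gentle     |

Derivation:
Line 1: ['matrix', 'bee', 'it', 'code'] (min_width=18, slack=1)
Line 2: ['train', 'we', 'quickly'] (min_width=16, slack=3)
Line 3: ['dust', 'salty', 'you'] (min_width=14, slack=5)
Line 4: ['capture', 'gentle'] (min_width=14, slack=5)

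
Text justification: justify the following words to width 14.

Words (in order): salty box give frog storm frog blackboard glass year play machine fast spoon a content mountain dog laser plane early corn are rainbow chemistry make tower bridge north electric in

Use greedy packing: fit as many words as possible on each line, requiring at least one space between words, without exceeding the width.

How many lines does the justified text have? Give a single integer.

Line 1: ['salty', 'box', 'give'] (min_width=14, slack=0)
Line 2: ['frog', 'storm'] (min_width=10, slack=4)
Line 3: ['frog'] (min_width=4, slack=10)
Line 4: ['blackboard'] (min_width=10, slack=4)
Line 5: ['glass', 'year'] (min_width=10, slack=4)
Line 6: ['play', 'machine'] (min_width=12, slack=2)
Line 7: ['fast', 'spoon', 'a'] (min_width=12, slack=2)
Line 8: ['content'] (min_width=7, slack=7)
Line 9: ['mountain', 'dog'] (min_width=12, slack=2)
Line 10: ['laser', 'plane'] (min_width=11, slack=3)
Line 11: ['early', 'corn', 'are'] (min_width=14, slack=0)
Line 12: ['rainbow'] (min_width=7, slack=7)
Line 13: ['chemistry', 'make'] (min_width=14, slack=0)
Line 14: ['tower', 'bridge'] (min_width=12, slack=2)
Line 15: ['north', 'electric'] (min_width=14, slack=0)
Line 16: ['in'] (min_width=2, slack=12)
Total lines: 16

Answer: 16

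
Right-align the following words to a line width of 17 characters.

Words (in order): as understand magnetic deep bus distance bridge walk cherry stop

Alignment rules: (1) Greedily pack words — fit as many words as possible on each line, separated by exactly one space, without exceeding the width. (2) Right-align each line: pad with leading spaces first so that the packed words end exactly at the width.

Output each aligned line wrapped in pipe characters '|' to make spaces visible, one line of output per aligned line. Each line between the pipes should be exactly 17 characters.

Answer: |    as understand|
|magnetic deep bus|
|  distance bridge|
| walk cherry stop|

Derivation:
Line 1: ['as', 'understand'] (min_width=13, slack=4)
Line 2: ['magnetic', 'deep', 'bus'] (min_width=17, slack=0)
Line 3: ['distance', 'bridge'] (min_width=15, slack=2)
Line 4: ['walk', 'cherry', 'stop'] (min_width=16, slack=1)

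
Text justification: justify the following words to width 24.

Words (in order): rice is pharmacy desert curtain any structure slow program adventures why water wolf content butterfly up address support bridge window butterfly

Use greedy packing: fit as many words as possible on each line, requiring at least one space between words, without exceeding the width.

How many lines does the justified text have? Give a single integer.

Answer: 7

Derivation:
Line 1: ['rice', 'is', 'pharmacy', 'desert'] (min_width=23, slack=1)
Line 2: ['curtain', 'any', 'structure'] (min_width=21, slack=3)
Line 3: ['slow', 'program', 'adventures'] (min_width=23, slack=1)
Line 4: ['why', 'water', 'wolf', 'content'] (min_width=22, slack=2)
Line 5: ['butterfly', 'up', 'address'] (min_width=20, slack=4)
Line 6: ['support', 'bridge', 'window'] (min_width=21, slack=3)
Line 7: ['butterfly'] (min_width=9, slack=15)
Total lines: 7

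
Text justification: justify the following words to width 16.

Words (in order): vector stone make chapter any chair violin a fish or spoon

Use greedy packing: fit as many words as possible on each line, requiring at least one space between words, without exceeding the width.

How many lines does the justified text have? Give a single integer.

Answer: 4

Derivation:
Line 1: ['vector', 'stone'] (min_width=12, slack=4)
Line 2: ['make', 'chapter', 'any'] (min_width=16, slack=0)
Line 3: ['chair', 'violin', 'a'] (min_width=14, slack=2)
Line 4: ['fish', 'or', 'spoon'] (min_width=13, slack=3)
Total lines: 4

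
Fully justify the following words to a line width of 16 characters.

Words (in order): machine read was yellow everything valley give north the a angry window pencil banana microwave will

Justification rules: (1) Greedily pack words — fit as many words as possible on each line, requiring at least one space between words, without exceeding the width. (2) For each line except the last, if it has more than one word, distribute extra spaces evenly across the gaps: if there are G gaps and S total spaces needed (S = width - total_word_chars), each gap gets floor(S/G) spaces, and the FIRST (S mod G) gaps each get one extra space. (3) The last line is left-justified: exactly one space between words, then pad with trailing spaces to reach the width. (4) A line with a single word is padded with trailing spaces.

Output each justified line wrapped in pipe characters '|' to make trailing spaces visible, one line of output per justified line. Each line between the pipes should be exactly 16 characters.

Line 1: ['machine', 'read', 'was'] (min_width=16, slack=0)
Line 2: ['yellow'] (min_width=6, slack=10)
Line 3: ['everything'] (min_width=10, slack=6)
Line 4: ['valley', 'give'] (min_width=11, slack=5)
Line 5: ['north', 'the', 'a'] (min_width=11, slack=5)
Line 6: ['angry', 'window'] (min_width=12, slack=4)
Line 7: ['pencil', 'banana'] (min_width=13, slack=3)
Line 8: ['microwave', 'will'] (min_width=14, slack=2)

Answer: |machine read was|
|yellow          |
|everything      |
|valley      give|
|north    the   a|
|angry     window|
|pencil    banana|
|microwave will  |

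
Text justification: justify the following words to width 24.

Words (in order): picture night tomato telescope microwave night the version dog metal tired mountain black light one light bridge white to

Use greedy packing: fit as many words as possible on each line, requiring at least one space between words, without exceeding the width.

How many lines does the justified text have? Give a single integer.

Answer: 6

Derivation:
Line 1: ['picture', 'night', 'tomato'] (min_width=20, slack=4)
Line 2: ['telescope', 'microwave'] (min_width=19, slack=5)
Line 3: ['night', 'the', 'version', 'dog'] (min_width=21, slack=3)
Line 4: ['metal', 'tired', 'mountain'] (min_width=20, slack=4)
Line 5: ['black', 'light', 'one', 'light'] (min_width=21, slack=3)
Line 6: ['bridge', 'white', 'to'] (min_width=15, slack=9)
Total lines: 6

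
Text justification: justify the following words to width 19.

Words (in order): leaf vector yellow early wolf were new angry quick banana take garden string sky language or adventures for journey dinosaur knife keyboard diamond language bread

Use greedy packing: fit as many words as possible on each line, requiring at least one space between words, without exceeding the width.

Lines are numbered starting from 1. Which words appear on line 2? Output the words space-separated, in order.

Answer: early wolf were new

Derivation:
Line 1: ['leaf', 'vector', 'yellow'] (min_width=18, slack=1)
Line 2: ['early', 'wolf', 'were', 'new'] (min_width=19, slack=0)
Line 3: ['angry', 'quick', 'banana'] (min_width=18, slack=1)
Line 4: ['take', 'garden', 'string'] (min_width=18, slack=1)
Line 5: ['sky', 'language', 'or'] (min_width=15, slack=4)
Line 6: ['adventures', 'for'] (min_width=14, slack=5)
Line 7: ['journey', 'dinosaur'] (min_width=16, slack=3)
Line 8: ['knife', 'keyboard'] (min_width=14, slack=5)
Line 9: ['diamond', 'language'] (min_width=16, slack=3)
Line 10: ['bread'] (min_width=5, slack=14)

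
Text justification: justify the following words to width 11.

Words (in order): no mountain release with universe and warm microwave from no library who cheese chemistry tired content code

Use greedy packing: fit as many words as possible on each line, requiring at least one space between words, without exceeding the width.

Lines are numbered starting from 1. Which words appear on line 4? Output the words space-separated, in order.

Line 1: ['no', 'mountain'] (min_width=11, slack=0)
Line 2: ['release'] (min_width=7, slack=4)
Line 3: ['with'] (min_width=4, slack=7)
Line 4: ['universe'] (min_width=8, slack=3)
Line 5: ['and', 'warm'] (min_width=8, slack=3)
Line 6: ['microwave'] (min_width=9, slack=2)
Line 7: ['from', 'no'] (min_width=7, slack=4)
Line 8: ['library', 'who'] (min_width=11, slack=0)
Line 9: ['cheese'] (min_width=6, slack=5)
Line 10: ['chemistry'] (min_width=9, slack=2)
Line 11: ['tired'] (min_width=5, slack=6)
Line 12: ['content'] (min_width=7, slack=4)
Line 13: ['code'] (min_width=4, slack=7)

Answer: universe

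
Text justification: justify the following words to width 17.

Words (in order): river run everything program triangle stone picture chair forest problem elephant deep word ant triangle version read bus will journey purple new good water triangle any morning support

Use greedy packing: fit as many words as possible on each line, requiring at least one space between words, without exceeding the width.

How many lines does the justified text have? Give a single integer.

Answer: 13

Derivation:
Line 1: ['river', 'run'] (min_width=9, slack=8)
Line 2: ['everything'] (min_width=10, slack=7)
Line 3: ['program', 'triangle'] (min_width=16, slack=1)
Line 4: ['stone', 'picture'] (min_width=13, slack=4)
Line 5: ['chair', 'forest'] (min_width=12, slack=5)
Line 6: ['problem', 'elephant'] (min_width=16, slack=1)
Line 7: ['deep', 'word', 'ant'] (min_width=13, slack=4)
Line 8: ['triangle', 'version'] (min_width=16, slack=1)
Line 9: ['read', 'bus', 'will'] (min_width=13, slack=4)
Line 10: ['journey', 'purple'] (min_width=14, slack=3)
Line 11: ['new', 'good', 'water'] (min_width=14, slack=3)
Line 12: ['triangle', 'any'] (min_width=12, slack=5)
Line 13: ['morning', 'support'] (min_width=15, slack=2)
Total lines: 13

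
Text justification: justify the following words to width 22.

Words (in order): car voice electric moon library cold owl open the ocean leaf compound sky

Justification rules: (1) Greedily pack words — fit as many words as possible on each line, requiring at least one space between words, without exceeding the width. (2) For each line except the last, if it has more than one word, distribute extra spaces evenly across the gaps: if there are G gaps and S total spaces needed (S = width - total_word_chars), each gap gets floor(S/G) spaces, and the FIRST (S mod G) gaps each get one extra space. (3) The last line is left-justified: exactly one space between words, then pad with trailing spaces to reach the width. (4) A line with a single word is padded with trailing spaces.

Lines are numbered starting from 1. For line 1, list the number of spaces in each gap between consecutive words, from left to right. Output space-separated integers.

Line 1: ['car', 'voice', 'electric'] (min_width=18, slack=4)
Line 2: ['moon', 'library', 'cold', 'owl'] (min_width=21, slack=1)
Line 3: ['open', 'the', 'ocean', 'leaf'] (min_width=19, slack=3)
Line 4: ['compound', 'sky'] (min_width=12, slack=10)

Answer: 3 3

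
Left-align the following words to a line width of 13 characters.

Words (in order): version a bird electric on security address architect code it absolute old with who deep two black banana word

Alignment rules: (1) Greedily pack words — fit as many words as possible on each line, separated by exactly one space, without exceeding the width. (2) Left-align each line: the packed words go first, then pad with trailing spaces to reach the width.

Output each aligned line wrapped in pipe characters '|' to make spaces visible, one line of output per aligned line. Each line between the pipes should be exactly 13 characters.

Answer: |version a    |
|bird electric|
|on security  |
|address      |
|architect    |
|code it      |
|absolute old |
|with who deep|
|two black    |
|banana word  |

Derivation:
Line 1: ['version', 'a'] (min_width=9, slack=4)
Line 2: ['bird', 'electric'] (min_width=13, slack=0)
Line 3: ['on', 'security'] (min_width=11, slack=2)
Line 4: ['address'] (min_width=7, slack=6)
Line 5: ['architect'] (min_width=9, slack=4)
Line 6: ['code', 'it'] (min_width=7, slack=6)
Line 7: ['absolute', 'old'] (min_width=12, slack=1)
Line 8: ['with', 'who', 'deep'] (min_width=13, slack=0)
Line 9: ['two', 'black'] (min_width=9, slack=4)
Line 10: ['banana', 'word'] (min_width=11, slack=2)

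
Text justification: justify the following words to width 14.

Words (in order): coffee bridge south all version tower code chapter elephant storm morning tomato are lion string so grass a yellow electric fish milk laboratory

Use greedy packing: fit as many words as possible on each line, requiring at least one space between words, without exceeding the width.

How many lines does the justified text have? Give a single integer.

Line 1: ['coffee', 'bridge'] (min_width=13, slack=1)
Line 2: ['south', 'all'] (min_width=9, slack=5)
Line 3: ['version', 'tower'] (min_width=13, slack=1)
Line 4: ['code', 'chapter'] (min_width=12, slack=2)
Line 5: ['elephant', 'storm'] (min_width=14, slack=0)
Line 6: ['morning', 'tomato'] (min_width=14, slack=0)
Line 7: ['are', 'lion'] (min_width=8, slack=6)
Line 8: ['string', 'so'] (min_width=9, slack=5)
Line 9: ['grass', 'a', 'yellow'] (min_width=14, slack=0)
Line 10: ['electric', 'fish'] (min_width=13, slack=1)
Line 11: ['milk'] (min_width=4, slack=10)
Line 12: ['laboratory'] (min_width=10, slack=4)
Total lines: 12

Answer: 12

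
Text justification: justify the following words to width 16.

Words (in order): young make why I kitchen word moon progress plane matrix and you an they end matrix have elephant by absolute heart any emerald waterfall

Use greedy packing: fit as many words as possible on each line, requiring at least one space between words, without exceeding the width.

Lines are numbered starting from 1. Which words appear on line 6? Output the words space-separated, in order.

Answer: matrix have

Derivation:
Line 1: ['young', 'make', 'why', 'I'] (min_width=16, slack=0)
Line 2: ['kitchen', 'word'] (min_width=12, slack=4)
Line 3: ['moon', 'progress'] (min_width=13, slack=3)
Line 4: ['plane', 'matrix', 'and'] (min_width=16, slack=0)
Line 5: ['you', 'an', 'they', 'end'] (min_width=15, slack=1)
Line 6: ['matrix', 'have'] (min_width=11, slack=5)
Line 7: ['elephant', 'by'] (min_width=11, slack=5)
Line 8: ['absolute', 'heart'] (min_width=14, slack=2)
Line 9: ['any', 'emerald'] (min_width=11, slack=5)
Line 10: ['waterfall'] (min_width=9, slack=7)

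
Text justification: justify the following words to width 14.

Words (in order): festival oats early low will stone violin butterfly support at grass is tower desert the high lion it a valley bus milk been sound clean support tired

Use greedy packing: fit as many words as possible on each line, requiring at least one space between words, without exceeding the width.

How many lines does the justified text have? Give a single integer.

Answer: 12

Derivation:
Line 1: ['festival', 'oats'] (min_width=13, slack=1)
Line 2: ['early', 'low', 'will'] (min_width=14, slack=0)
Line 3: ['stone', 'violin'] (min_width=12, slack=2)
Line 4: ['butterfly'] (min_width=9, slack=5)
Line 5: ['support', 'at'] (min_width=10, slack=4)
Line 6: ['grass', 'is', 'tower'] (min_width=14, slack=0)
Line 7: ['desert', 'the'] (min_width=10, slack=4)
Line 8: ['high', 'lion', 'it', 'a'] (min_width=14, slack=0)
Line 9: ['valley', 'bus'] (min_width=10, slack=4)
Line 10: ['milk', 'been'] (min_width=9, slack=5)
Line 11: ['sound', 'clean'] (min_width=11, slack=3)
Line 12: ['support', 'tired'] (min_width=13, slack=1)
Total lines: 12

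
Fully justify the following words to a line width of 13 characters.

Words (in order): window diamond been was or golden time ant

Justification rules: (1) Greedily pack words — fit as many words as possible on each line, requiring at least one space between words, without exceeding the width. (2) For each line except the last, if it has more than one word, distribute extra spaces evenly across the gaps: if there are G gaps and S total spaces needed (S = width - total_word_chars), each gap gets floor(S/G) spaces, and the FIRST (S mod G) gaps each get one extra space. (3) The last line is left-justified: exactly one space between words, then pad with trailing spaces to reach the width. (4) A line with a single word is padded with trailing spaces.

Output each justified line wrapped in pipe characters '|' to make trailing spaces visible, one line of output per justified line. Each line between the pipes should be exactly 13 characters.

Answer: |window       |
|diamond  been|
|was or golden|
|time ant     |

Derivation:
Line 1: ['window'] (min_width=6, slack=7)
Line 2: ['diamond', 'been'] (min_width=12, slack=1)
Line 3: ['was', 'or', 'golden'] (min_width=13, slack=0)
Line 4: ['time', 'ant'] (min_width=8, slack=5)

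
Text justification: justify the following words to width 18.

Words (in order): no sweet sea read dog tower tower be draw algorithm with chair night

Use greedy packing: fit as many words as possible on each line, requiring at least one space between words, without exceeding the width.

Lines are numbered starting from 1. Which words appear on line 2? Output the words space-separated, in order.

Line 1: ['no', 'sweet', 'sea', 'read'] (min_width=17, slack=1)
Line 2: ['dog', 'tower', 'tower', 'be'] (min_width=18, slack=0)
Line 3: ['draw', 'algorithm'] (min_width=14, slack=4)
Line 4: ['with', 'chair', 'night'] (min_width=16, slack=2)

Answer: dog tower tower be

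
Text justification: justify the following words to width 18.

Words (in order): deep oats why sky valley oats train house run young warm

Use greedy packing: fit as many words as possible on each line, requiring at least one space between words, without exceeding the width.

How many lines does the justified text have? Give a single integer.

Line 1: ['deep', 'oats', 'why', 'sky'] (min_width=17, slack=1)
Line 2: ['valley', 'oats', 'train'] (min_width=17, slack=1)
Line 3: ['house', 'run', 'young'] (min_width=15, slack=3)
Line 4: ['warm'] (min_width=4, slack=14)
Total lines: 4

Answer: 4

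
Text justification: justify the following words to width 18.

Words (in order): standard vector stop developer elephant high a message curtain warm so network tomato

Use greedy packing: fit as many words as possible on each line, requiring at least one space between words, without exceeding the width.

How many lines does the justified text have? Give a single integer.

Answer: 6

Derivation:
Line 1: ['standard', 'vector'] (min_width=15, slack=3)
Line 2: ['stop', 'developer'] (min_width=14, slack=4)
Line 3: ['elephant', 'high', 'a'] (min_width=15, slack=3)
Line 4: ['message', 'curtain'] (min_width=15, slack=3)
Line 5: ['warm', 'so', 'network'] (min_width=15, slack=3)
Line 6: ['tomato'] (min_width=6, slack=12)
Total lines: 6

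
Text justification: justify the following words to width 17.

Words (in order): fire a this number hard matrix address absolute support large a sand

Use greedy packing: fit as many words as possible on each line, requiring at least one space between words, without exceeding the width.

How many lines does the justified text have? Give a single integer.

Answer: 5

Derivation:
Line 1: ['fire', 'a', 'this'] (min_width=11, slack=6)
Line 2: ['number', 'hard'] (min_width=11, slack=6)
Line 3: ['matrix', 'address'] (min_width=14, slack=3)
Line 4: ['absolute', 'support'] (min_width=16, slack=1)
Line 5: ['large', 'a', 'sand'] (min_width=12, slack=5)
Total lines: 5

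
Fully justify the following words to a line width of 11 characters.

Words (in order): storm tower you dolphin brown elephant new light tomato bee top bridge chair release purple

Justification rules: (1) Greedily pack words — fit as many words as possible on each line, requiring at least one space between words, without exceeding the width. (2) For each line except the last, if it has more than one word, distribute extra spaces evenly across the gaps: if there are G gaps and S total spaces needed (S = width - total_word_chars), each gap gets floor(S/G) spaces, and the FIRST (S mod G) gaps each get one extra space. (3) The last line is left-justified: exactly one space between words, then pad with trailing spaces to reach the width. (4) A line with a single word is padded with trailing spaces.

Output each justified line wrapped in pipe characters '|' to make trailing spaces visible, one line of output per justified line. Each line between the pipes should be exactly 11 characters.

Line 1: ['storm', 'tower'] (min_width=11, slack=0)
Line 2: ['you', 'dolphin'] (min_width=11, slack=0)
Line 3: ['brown'] (min_width=5, slack=6)
Line 4: ['elephant'] (min_width=8, slack=3)
Line 5: ['new', 'light'] (min_width=9, slack=2)
Line 6: ['tomato', 'bee'] (min_width=10, slack=1)
Line 7: ['top', 'bridge'] (min_width=10, slack=1)
Line 8: ['chair'] (min_width=5, slack=6)
Line 9: ['release'] (min_width=7, slack=4)
Line 10: ['purple'] (min_width=6, slack=5)

Answer: |storm tower|
|you dolphin|
|brown      |
|elephant   |
|new   light|
|tomato  bee|
|top  bridge|
|chair      |
|release    |
|purple     |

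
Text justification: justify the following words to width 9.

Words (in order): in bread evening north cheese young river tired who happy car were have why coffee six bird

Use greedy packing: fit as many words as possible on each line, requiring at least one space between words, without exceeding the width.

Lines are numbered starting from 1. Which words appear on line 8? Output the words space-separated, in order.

Line 1: ['in', 'bread'] (min_width=8, slack=1)
Line 2: ['evening'] (min_width=7, slack=2)
Line 3: ['north'] (min_width=5, slack=4)
Line 4: ['cheese'] (min_width=6, slack=3)
Line 5: ['young'] (min_width=5, slack=4)
Line 6: ['river'] (min_width=5, slack=4)
Line 7: ['tired', 'who'] (min_width=9, slack=0)
Line 8: ['happy', 'car'] (min_width=9, slack=0)
Line 9: ['were', 'have'] (min_width=9, slack=0)
Line 10: ['why'] (min_width=3, slack=6)
Line 11: ['coffee'] (min_width=6, slack=3)
Line 12: ['six', 'bird'] (min_width=8, slack=1)

Answer: happy car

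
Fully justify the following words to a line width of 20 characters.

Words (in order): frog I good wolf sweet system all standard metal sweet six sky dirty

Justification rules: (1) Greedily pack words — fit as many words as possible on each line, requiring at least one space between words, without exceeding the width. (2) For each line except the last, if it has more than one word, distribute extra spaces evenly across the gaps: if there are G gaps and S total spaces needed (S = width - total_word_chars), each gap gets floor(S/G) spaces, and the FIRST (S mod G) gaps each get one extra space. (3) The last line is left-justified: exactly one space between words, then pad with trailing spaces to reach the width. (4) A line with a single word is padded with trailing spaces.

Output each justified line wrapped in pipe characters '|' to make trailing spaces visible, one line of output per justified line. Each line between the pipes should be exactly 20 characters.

Line 1: ['frog', 'I', 'good', 'wolf'] (min_width=16, slack=4)
Line 2: ['sweet', 'system', 'all'] (min_width=16, slack=4)
Line 3: ['standard', 'metal', 'sweet'] (min_width=20, slack=0)
Line 4: ['six', 'sky', 'dirty'] (min_width=13, slack=7)

Answer: |frog   I  good  wolf|
|sweet   system   all|
|standard metal sweet|
|six sky dirty       |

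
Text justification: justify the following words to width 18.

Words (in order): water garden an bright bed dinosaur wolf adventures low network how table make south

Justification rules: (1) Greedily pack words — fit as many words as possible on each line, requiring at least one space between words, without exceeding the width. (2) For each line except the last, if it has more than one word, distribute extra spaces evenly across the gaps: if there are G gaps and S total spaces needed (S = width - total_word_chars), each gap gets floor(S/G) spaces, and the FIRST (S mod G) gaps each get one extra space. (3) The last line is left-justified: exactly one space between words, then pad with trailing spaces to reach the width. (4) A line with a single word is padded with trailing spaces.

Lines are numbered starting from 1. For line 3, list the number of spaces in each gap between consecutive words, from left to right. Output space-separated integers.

Answer: 6

Derivation:
Line 1: ['water', 'garden', 'an'] (min_width=15, slack=3)
Line 2: ['bright', 'bed'] (min_width=10, slack=8)
Line 3: ['dinosaur', 'wolf'] (min_width=13, slack=5)
Line 4: ['adventures', 'low'] (min_width=14, slack=4)
Line 5: ['network', 'how', 'table'] (min_width=17, slack=1)
Line 6: ['make', 'south'] (min_width=10, slack=8)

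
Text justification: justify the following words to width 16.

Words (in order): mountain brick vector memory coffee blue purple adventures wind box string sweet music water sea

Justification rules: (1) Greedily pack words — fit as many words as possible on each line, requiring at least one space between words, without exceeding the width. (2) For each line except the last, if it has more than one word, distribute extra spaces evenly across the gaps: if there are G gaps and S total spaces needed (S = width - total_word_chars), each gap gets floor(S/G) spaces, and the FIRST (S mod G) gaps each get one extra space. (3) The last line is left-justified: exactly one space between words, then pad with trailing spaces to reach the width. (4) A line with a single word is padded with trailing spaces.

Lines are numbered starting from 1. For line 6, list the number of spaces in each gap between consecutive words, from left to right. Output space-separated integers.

Line 1: ['mountain', 'brick'] (min_width=14, slack=2)
Line 2: ['vector', 'memory'] (min_width=13, slack=3)
Line 3: ['coffee', 'blue'] (min_width=11, slack=5)
Line 4: ['purple'] (min_width=6, slack=10)
Line 5: ['adventures', 'wind'] (min_width=15, slack=1)
Line 6: ['box', 'string', 'sweet'] (min_width=16, slack=0)
Line 7: ['music', 'water', 'sea'] (min_width=15, slack=1)

Answer: 1 1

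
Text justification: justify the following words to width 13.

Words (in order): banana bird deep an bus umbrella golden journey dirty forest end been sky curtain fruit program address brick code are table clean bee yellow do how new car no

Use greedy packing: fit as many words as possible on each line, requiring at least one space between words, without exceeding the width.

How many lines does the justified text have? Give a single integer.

Answer: 15

Derivation:
Line 1: ['banana', 'bird'] (min_width=11, slack=2)
Line 2: ['deep', 'an', 'bus'] (min_width=11, slack=2)
Line 3: ['umbrella'] (min_width=8, slack=5)
Line 4: ['golden'] (min_width=6, slack=7)
Line 5: ['journey', 'dirty'] (min_width=13, slack=0)
Line 6: ['forest', 'end'] (min_width=10, slack=3)
Line 7: ['been', 'sky'] (min_width=8, slack=5)
Line 8: ['curtain', 'fruit'] (min_width=13, slack=0)
Line 9: ['program'] (min_width=7, slack=6)
Line 10: ['address', 'brick'] (min_width=13, slack=0)
Line 11: ['code', 'are'] (min_width=8, slack=5)
Line 12: ['table', 'clean'] (min_width=11, slack=2)
Line 13: ['bee', 'yellow', 'do'] (min_width=13, slack=0)
Line 14: ['how', 'new', 'car'] (min_width=11, slack=2)
Line 15: ['no'] (min_width=2, slack=11)
Total lines: 15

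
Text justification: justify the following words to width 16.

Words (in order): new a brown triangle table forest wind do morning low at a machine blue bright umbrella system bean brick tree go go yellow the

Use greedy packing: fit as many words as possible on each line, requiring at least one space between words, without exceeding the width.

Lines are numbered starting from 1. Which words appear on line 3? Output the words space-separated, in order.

Line 1: ['new', 'a', 'brown'] (min_width=11, slack=5)
Line 2: ['triangle', 'table'] (min_width=14, slack=2)
Line 3: ['forest', 'wind', 'do'] (min_width=14, slack=2)
Line 4: ['morning', 'low', 'at', 'a'] (min_width=16, slack=0)
Line 5: ['machine', 'blue'] (min_width=12, slack=4)
Line 6: ['bright', 'umbrella'] (min_width=15, slack=1)
Line 7: ['system', 'bean'] (min_width=11, slack=5)
Line 8: ['brick', 'tree', 'go', 'go'] (min_width=16, slack=0)
Line 9: ['yellow', 'the'] (min_width=10, slack=6)

Answer: forest wind do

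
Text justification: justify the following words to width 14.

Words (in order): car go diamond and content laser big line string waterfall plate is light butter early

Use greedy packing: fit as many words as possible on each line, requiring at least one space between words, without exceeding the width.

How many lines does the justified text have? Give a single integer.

Line 1: ['car', 'go', 'diamond'] (min_width=14, slack=0)
Line 2: ['and', 'content'] (min_width=11, slack=3)
Line 3: ['laser', 'big', 'line'] (min_width=14, slack=0)
Line 4: ['string'] (min_width=6, slack=8)
Line 5: ['waterfall'] (min_width=9, slack=5)
Line 6: ['plate', 'is', 'light'] (min_width=14, slack=0)
Line 7: ['butter', 'early'] (min_width=12, slack=2)
Total lines: 7

Answer: 7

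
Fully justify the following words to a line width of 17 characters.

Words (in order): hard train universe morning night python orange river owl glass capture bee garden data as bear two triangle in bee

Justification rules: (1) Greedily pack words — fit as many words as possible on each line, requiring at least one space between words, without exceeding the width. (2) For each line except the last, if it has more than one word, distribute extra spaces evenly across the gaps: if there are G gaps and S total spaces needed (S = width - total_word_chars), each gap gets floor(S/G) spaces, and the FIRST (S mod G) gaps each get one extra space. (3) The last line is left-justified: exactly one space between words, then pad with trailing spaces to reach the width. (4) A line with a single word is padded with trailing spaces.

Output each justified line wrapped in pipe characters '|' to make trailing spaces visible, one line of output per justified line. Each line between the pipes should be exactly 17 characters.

Line 1: ['hard', 'train'] (min_width=10, slack=7)
Line 2: ['universe', 'morning'] (min_width=16, slack=1)
Line 3: ['night', 'python'] (min_width=12, slack=5)
Line 4: ['orange', 'river', 'owl'] (min_width=16, slack=1)
Line 5: ['glass', 'capture', 'bee'] (min_width=17, slack=0)
Line 6: ['garden', 'data', 'as'] (min_width=14, slack=3)
Line 7: ['bear', 'two', 'triangle'] (min_width=17, slack=0)
Line 8: ['in', 'bee'] (min_width=6, slack=11)

Answer: |hard        train|
|universe  morning|
|night      python|
|orange  river owl|
|glass capture bee|
|garden   data  as|
|bear two triangle|
|in bee           |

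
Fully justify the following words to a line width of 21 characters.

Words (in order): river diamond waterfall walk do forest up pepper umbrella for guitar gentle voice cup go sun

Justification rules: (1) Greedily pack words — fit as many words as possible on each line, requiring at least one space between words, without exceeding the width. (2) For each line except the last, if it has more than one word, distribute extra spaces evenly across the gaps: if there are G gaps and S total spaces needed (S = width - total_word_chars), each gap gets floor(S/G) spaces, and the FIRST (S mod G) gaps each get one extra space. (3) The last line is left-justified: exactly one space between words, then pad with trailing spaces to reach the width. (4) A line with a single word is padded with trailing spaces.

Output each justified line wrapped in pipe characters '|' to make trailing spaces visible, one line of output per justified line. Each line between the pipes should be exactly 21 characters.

Line 1: ['river', 'diamond'] (min_width=13, slack=8)
Line 2: ['waterfall', 'walk', 'do'] (min_width=17, slack=4)
Line 3: ['forest', 'up', 'pepper'] (min_width=16, slack=5)
Line 4: ['umbrella', 'for', 'guitar'] (min_width=19, slack=2)
Line 5: ['gentle', 'voice', 'cup', 'go'] (min_width=19, slack=2)
Line 6: ['sun'] (min_width=3, slack=18)

Answer: |river         diamond|
|waterfall   walk   do|
|forest    up   pepper|
|umbrella  for  guitar|
|gentle  voice  cup go|
|sun                  |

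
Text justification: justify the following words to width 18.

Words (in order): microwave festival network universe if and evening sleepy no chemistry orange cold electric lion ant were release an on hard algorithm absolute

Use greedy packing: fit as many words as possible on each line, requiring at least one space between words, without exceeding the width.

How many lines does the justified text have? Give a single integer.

Line 1: ['microwave', 'festival'] (min_width=18, slack=0)
Line 2: ['network', 'universe'] (min_width=16, slack=2)
Line 3: ['if', 'and', 'evening'] (min_width=14, slack=4)
Line 4: ['sleepy', 'no'] (min_width=9, slack=9)
Line 5: ['chemistry', 'orange'] (min_width=16, slack=2)
Line 6: ['cold', 'electric', 'lion'] (min_width=18, slack=0)
Line 7: ['ant', 'were', 'release'] (min_width=16, slack=2)
Line 8: ['an', 'on', 'hard'] (min_width=10, slack=8)
Line 9: ['algorithm', 'absolute'] (min_width=18, slack=0)
Total lines: 9

Answer: 9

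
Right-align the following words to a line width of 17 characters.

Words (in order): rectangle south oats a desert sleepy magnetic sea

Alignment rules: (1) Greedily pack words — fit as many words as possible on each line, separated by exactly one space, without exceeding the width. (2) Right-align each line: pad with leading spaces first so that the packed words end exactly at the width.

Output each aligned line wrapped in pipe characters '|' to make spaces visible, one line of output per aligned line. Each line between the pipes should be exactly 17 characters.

Answer: |  rectangle south|
|    oats a desert|
|  sleepy magnetic|
|              sea|

Derivation:
Line 1: ['rectangle', 'south'] (min_width=15, slack=2)
Line 2: ['oats', 'a', 'desert'] (min_width=13, slack=4)
Line 3: ['sleepy', 'magnetic'] (min_width=15, slack=2)
Line 4: ['sea'] (min_width=3, slack=14)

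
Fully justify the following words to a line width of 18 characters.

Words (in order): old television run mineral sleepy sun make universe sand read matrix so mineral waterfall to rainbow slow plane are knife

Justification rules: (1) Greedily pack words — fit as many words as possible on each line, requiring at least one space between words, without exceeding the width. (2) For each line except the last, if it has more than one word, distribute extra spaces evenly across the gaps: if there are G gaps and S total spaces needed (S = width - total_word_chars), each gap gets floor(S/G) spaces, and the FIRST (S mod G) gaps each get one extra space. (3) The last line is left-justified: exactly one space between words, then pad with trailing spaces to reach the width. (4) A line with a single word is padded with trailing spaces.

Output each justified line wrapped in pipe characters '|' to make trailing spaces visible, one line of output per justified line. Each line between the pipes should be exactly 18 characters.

Line 1: ['old', 'television', 'run'] (min_width=18, slack=0)
Line 2: ['mineral', 'sleepy', 'sun'] (min_width=18, slack=0)
Line 3: ['make', 'universe', 'sand'] (min_width=18, slack=0)
Line 4: ['read', 'matrix', 'so'] (min_width=14, slack=4)
Line 5: ['mineral', 'waterfall'] (min_width=17, slack=1)
Line 6: ['to', 'rainbow', 'slow'] (min_width=15, slack=3)
Line 7: ['plane', 'are', 'knife'] (min_width=15, slack=3)

Answer: |old television run|
|mineral sleepy sun|
|make universe sand|
|read   matrix   so|
|mineral  waterfall|
|to   rainbow  slow|
|plane are knife   |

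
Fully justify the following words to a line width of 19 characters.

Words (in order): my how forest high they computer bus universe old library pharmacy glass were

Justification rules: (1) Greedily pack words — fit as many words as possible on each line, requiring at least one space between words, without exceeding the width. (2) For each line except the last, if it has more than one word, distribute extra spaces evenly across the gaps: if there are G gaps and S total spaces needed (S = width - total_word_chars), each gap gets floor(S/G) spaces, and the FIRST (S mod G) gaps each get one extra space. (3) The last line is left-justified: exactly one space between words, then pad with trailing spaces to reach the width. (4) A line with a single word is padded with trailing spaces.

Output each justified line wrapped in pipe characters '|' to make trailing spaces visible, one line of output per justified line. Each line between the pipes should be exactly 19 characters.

Answer: |my  how forest high|
|they  computer  bus|
|universe        old|
|library    pharmacy|
|glass were         |

Derivation:
Line 1: ['my', 'how', 'forest', 'high'] (min_width=18, slack=1)
Line 2: ['they', 'computer', 'bus'] (min_width=17, slack=2)
Line 3: ['universe', 'old'] (min_width=12, slack=7)
Line 4: ['library', 'pharmacy'] (min_width=16, slack=3)
Line 5: ['glass', 'were'] (min_width=10, slack=9)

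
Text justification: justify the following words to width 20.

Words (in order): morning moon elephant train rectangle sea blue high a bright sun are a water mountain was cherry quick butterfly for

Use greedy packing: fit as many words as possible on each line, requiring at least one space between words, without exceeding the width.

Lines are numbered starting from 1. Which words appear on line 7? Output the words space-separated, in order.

Line 1: ['morning', 'moon'] (min_width=12, slack=8)
Line 2: ['elephant', 'train'] (min_width=14, slack=6)
Line 3: ['rectangle', 'sea', 'blue'] (min_width=18, slack=2)
Line 4: ['high', 'a', 'bright', 'sun'] (min_width=17, slack=3)
Line 5: ['are', 'a', 'water', 'mountain'] (min_width=20, slack=0)
Line 6: ['was', 'cherry', 'quick'] (min_width=16, slack=4)
Line 7: ['butterfly', 'for'] (min_width=13, slack=7)

Answer: butterfly for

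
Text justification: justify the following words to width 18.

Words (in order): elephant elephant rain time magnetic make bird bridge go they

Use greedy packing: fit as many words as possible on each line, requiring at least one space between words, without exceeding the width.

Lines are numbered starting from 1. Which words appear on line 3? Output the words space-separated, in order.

Line 1: ['elephant', 'elephant'] (min_width=17, slack=1)
Line 2: ['rain', 'time', 'magnetic'] (min_width=18, slack=0)
Line 3: ['make', 'bird', 'bridge'] (min_width=16, slack=2)
Line 4: ['go', 'they'] (min_width=7, slack=11)

Answer: make bird bridge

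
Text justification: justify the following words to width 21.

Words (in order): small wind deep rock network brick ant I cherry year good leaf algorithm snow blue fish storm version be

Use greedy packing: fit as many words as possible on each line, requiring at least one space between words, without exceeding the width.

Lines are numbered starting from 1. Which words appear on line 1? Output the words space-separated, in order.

Answer: small wind deep rock

Derivation:
Line 1: ['small', 'wind', 'deep', 'rock'] (min_width=20, slack=1)
Line 2: ['network', 'brick', 'ant', 'I'] (min_width=19, slack=2)
Line 3: ['cherry', 'year', 'good', 'leaf'] (min_width=21, slack=0)
Line 4: ['algorithm', 'snow', 'blue'] (min_width=19, slack=2)
Line 5: ['fish', 'storm', 'version', 'be'] (min_width=21, slack=0)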